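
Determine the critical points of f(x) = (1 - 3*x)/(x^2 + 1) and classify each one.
f'(x) = (3*x^2 - 2*x - 3)/(x^4 + 2*x^2 + 1)

Solve f'(x) = 0:
  f'(x) = (3*x^2 - 2*x - 3)/(x^2 + 1)^2; the denominator is positive wherever f is defined, so f'(x) = 0 ⇔ 3*x^2 - 2*x - 3 = 0.
  3*x^2 - 2*x - 3 = 0 has no rational roots; quadratic formula: x = (2 ± √40)/6.
  ⇒ x = 1/3 - sqrt(10)/3 ≈ -0.7208, 1/3 + sqrt(10)/3 ≈ 1.3874

f''(x) = 2*(4*x^2*(1 - 3*x) + (9*x - 1)*(x^2 + 1))/(x^2 + 1)^3
Second-derivative test at each critical point:
  f''(-0.7208) = -2.7393 < 0 → local maximum
  f''(1.3874) = 0.7393 > 0 → local minimum

Critical points: x = 1/3 - sqrt(10)/3 ≈ -0.7208 (local maximum); x = 1/3 + sqrt(10)/3 ≈ 1.3874 (local minimum)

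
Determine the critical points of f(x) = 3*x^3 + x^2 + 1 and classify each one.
f'(x) = x*(9*x + 2)

Solve f'(x) = 0:
  Factor: 9*x^2 + 2*x = x*(9*x + 2) = 0.
  ⇒ x = -2/9, 0

f''(x) = 18*x + 2
Second-derivative test at each critical point:
  f''(-2/9) = -2 < 0 → local maximum
  f''(0) = 2 > 0 → local minimum

Critical points: x = -2/9 (local maximum); x = 0 (local minimum)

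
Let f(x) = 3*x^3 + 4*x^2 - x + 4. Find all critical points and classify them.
f'(x) = 9*x^2 + 8*x - 1

Solve f'(x) = 0:
  Factor: 9*x^2 + 8*x - 1 = (x + 1)*(9*x - 1) = 0.
  ⇒ x = -1, 1/9

f''(x) = 18*x + 8
Second-derivative test at each critical point:
  f''(-1) = -10 < 0 → local maximum
  f''(1/9) = 10 > 0 → local minimum

Critical points: x = -1 (local maximum); x = 1/9 (local minimum)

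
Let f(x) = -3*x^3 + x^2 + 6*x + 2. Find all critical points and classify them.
f'(x) = -9*x^2 + 2*x + 6

Solve f'(x) = 0:
  9*x^2 - 2*x - 6 = 0 has no rational roots; quadratic formula: x = (2 ± √220)/18.
  ⇒ x = 1/9 - sqrt(55)/9 ≈ -0.7129, 1/9 + sqrt(55)/9 ≈ 0.9351

f''(x) = 2 - 18*x
Second-derivative test at each critical point:
  f''(-0.7129) = 14.8324 > 0 → local minimum
  f''(0.9351) = -14.8324 < 0 → local maximum

Critical points: x = 1/9 - sqrt(55)/9 ≈ -0.7129 (local minimum); x = 1/9 + sqrt(55)/9 ≈ 0.9351 (local maximum)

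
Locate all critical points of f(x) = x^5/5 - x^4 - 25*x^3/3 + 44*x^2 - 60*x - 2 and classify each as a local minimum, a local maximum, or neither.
f'(x) = x^4 - 4*x^3 - 25*x^2 + 88*x - 60

Solve f'(x) = 0:
  Factor: x^4 - 4*x^3 - 25*x^2 + 88*x - 60 = (x - 6)*(x - 2)*(x - 1)*(x + 5) = 0.
  ⇒ x = -5, 1, 2, 6

f''(x) = 4*x^3 - 12*x^2 - 50*x + 88
Second-derivative test at each critical point:
  f''(-5) = -462 < 0 → local maximum
  f''(1) = 30 > 0 → local minimum
  f''(2) = -28 < 0 → local maximum
  f''(6) = 220 > 0 → local minimum

Critical points: x = -5 (local maximum); x = 1 (local minimum); x = 2 (local maximum); x = 6 (local minimum)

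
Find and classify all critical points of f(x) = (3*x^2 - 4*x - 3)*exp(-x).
f'(x) = (-3*x^2 + 10*x - 1)*exp(-x)

Solve f'(x) = 0:
  f'(x) = (-3*x^2 + 10*x - 1)·exp(-x) and exp(-x) > 0 for every x, so f'(x) = 0 ⇔ -3*x^2 + 10*x - 1 = 0.
  3*x^2 - 10*x + 1 = 0 has no rational roots; quadratic formula: x = (10 ± √88)/6.
  ⇒ x = 5/3 - sqrt(22)/3 ≈ 0.1032, sqrt(22)/3 + 5/3 ≈ 3.2301

f''(x) = (3*x^2 - 16*x + 11)*exp(-x)
Second-derivative test at each critical point:
  f''(0.1032) = 8.4611 > 0 → local minimum
  f''(3.2301) = -0.3710 < 0 → local maximum

Critical points: x = 5/3 - sqrt(22)/3 ≈ 0.1032 (local minimum); x = sqrt(22)/3 + 5/3 ≈ 3.2301 (local maximum)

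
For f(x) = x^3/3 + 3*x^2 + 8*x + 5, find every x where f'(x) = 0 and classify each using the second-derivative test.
f'(x) = x^2 + 6*x + 8

Solve f'(x) = 0:
  Factor: x^2 + 6*x + 8 = (x + 2)*(x + 4) = 0.
  ⇒ x = -4, -2

f''(x) = 2*x + 6
Second-derivative test at each critical point:
  f''(-4) = -2 < 0 → local maximum
  f''(-2) = 2 > 0 → local minimum

Critical points: x = -4 (local maximum); x = -2 (local minimum)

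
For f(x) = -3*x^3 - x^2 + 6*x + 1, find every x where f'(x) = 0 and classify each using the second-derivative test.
f'(x) = -9*x^2 - 2*x + 6

Solve f'(x) = 0:
  9*x^2 + 2*x - 6 = 0 has no rational roots; quadratic formula: x = (-2 ± √220)/18.
  ⇒ x = -sqrt(55)/9 - 1/9 ≈ -0.9351, -1/9 + sqrt(55)/9 ≈ 0.7129

f''(x) = -18*x - 2
Second-derivative test at each critical point:
  f''(-0.9351) = 14.8324 > 0 → local minimum
  f''(0.7129) = -14.8324 < 0 → local maximum

Critical points: x = -sqrt(55)/9 - 1/9 ≈ -0.9351 (local minimum); x = -1/9 + sqrt(55)/9 ≈ 0.7129 (local maximum)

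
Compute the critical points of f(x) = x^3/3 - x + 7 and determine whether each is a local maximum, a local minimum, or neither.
f'(x) = x^2 - 1

Solve f'(x) = 0:
  Factor: x^2 - 1 = (x - 1)*(x + 1) = 0.
  ⇒ x = -1, 1

f''(x) = 2*x
Second-derivative test at each critical point:
  f''(-1) = -2 < 0 → local maximum
  f''(1) = 2 > 0 → local minimum

Critical points: x = -1 (local maximum); x = 1 (local minimum)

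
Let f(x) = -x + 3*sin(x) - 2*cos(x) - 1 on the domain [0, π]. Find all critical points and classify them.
f'(x) = 2*sin(x) + 3*cos(x) - 1

Solve f'(x) = 0 on [0, π]:
  f'(x) = 0 ⇔ 2*sin(x) + 3*cos(x) = 1. Write the left side as R·cos(x + φ) with R = √(3² + (-2)²) = sqrt(13), cos φ = 3*sqrt(13)/13, sin φ = -2*sqrt(13)/13; then cos(x + φ) = sqrt(13)/13. Solve for x and keep the solutions lying in [0, π].
  ⇒ x = atan((2 + 6*sqrt(3))/(3 - 4*sqrt(3))) + pi ≈ 1.8778

f''(x) = -3*sin(x) + 2*cos(x)
Second-derivative test at each critical point:
  f''(1.8778) = -3.4641 < 0 → local maximum

Critical points: x = atan((2 + 6*sqrt(3))/(3 - 4*sqrt(3))) + pi ≈ 1.8778 (local maximum)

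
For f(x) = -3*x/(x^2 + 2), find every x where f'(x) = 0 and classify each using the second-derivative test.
f'(x) = 3*(x^2 - 2)/(x^2 + 2)^2

Solve f'(x) = 0:
  f'(x) = 3*(x^2 - 2)/(x^2 + 2)^2; the denominator is positive wherever f is defined, so f'(x) = 0 ⇔ 3*x^2 - 6 = 0.
  Factor: 3*x^2 - 6 = 3*(x^2 - 2); x^2 - 2 = 0 has no rational roots; quadratic formula: x = (0 ± √8)/2.
  ⇒ x = -sqrt(2) ≈ -1.4142, sqrt(2) ≈ 1.4142

f''(x) = 6*x*(6 - x^2)/(x^2 + 2)^3
Second-derivative test at each critical point:
  f''(-1.4142) = -0.5303 < 0 → local maximum
  f''(1.4142) = 0.5303 > 0 → local minimum

Critical points: x = -sqrt(2) ≈ -1.4142 (local maximum); x = sqrt(2) ≈ 1.4142 (local minimum)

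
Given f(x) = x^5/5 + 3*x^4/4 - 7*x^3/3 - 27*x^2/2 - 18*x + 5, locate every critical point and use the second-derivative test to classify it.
f'(x) = x^4 + 3*x^3 - 7*x^2 - 27*x - 18

Solve f'(x) = 0:
  Factor: x^4 + 3*x^3 - 7*x^2 - 27*x - 18 = (x - 3)*(x + 1)*(x + 2)*(x + 3) = 0.
  ⇒ x = -3, -2, -1, 3

f''(x) = 4*x^3 + 9*x^2 - 14*x - 27
Second-derivative test at each critical point:
  f''(-3) = -12 < 0 → local maximum
  f''(-2) = 5 > 0 → local minimum
  f''(-1) = -8 < 0 → local maximum
  f''(3) = 120 > 0 → local minimum

Critical points: x = -3 (local maximum); x = -2 (local minimum); x = -1 (local maximum); x = 3 (local minimum)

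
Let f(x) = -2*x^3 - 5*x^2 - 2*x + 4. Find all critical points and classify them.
f'(x) = -6*x^2 - 10*x - 2

Solve f'(x) = 0:
  Factor: -6*x^2 - 10*x - 2 = -2*(3*x^2 + 5*x + 1); 3*x^2 + 5*x + 1 = 0 has no rational roots; quadratic formula: x = (-5 ± √13)/6.
  ⇒ x = -5/6 - sqrt(13)/6 ≈ -1.4343, -5/6 + sqrt(13)/6 ≈ -0.2324

f''(x) = -12*x - 10
Second-derivative test at each critical point:
  f''(-1.4343) = 7.2111 > 0 → local minimum
  f''(-0.2324) = -7.2111 < 0 → local maximum

Critical points: x = -5/6 - sqrt(13)/6 ≈ -1.4343 (local minimum); x = -5/6 + sqrt(13)/6 ≈ -0.2324 (local maximum)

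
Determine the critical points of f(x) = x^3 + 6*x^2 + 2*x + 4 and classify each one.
f'(x) = 3*x^2 + 12*x + 2

Solve f'(x) = 0:
  3*x^2 + 12*x + 2 = 0 has no rational roots; quadratic formula: x = (-12 ± √120)/6.
  ⇒ x = -2 - sqrt(30)/3 ≈ -3.8257, -2 + sqrt(30)/3 ≈ -0.1743

f''(x) = 6*x + 12
Second-derivative test at each critical point:
  f''(-3.8257) = -10.9545 < 0 → local maximum
  f''(-0.1743) = 10.9545 > 0 → local minimum

Critical points: x = -2 - sqrt(30)/3 ≈ -3.8257 (local maximum); x = -2 + sqrt(30)/3 ≈ -0.1743 (local minimum)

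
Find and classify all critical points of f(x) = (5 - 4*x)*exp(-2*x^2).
f'(x) = 4*(x*(4*x - 5) - 1)*exp(-2*x^2)

Solve f'(x) = 0:
  f'(x) = (16*x^2 - 20*x - 4)·exp(-2*x^2) and exp(-2*x^2) > 0 for every x, so f'(x) = 0 ⇔ 16*x^2 - 20*x - 4 = 0.
  Factor: 16*x^2 - 20*x - 4 = 4*(4*x^2 - 5*x - 1); 4*x^2 - 5*x - 1 = 0 has no rational roots; quadratic formula: x = (5 ± √41)/8.
  ⇒ x = 5/8 - sqrt(41)/8 ≈ -0.1754, 5/8 + sqrt(41)/8 ≈ 1.4254

f''(x) = 4*(4*x^2*(5 - 4*x) + 12*x - 5)*exp(-2*x^2)
Second-derivative test at each critical point:
  f''(-0.1754) = -24.0842 < 0 → local maximum
  f''(1.4254) = 0.4403 > 0 → local minimum

Critical points: x = 5/8 - sqrt(41)/8 ≈ -0.1754 (local maximum); x = 5/8 + sqrt(41)/8 ≈ 1.4254 (local minimum)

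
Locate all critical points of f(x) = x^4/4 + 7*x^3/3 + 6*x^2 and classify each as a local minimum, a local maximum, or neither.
f'(x) = x*(x^2 + 7*x + 12)

Solve f'(x) = 0:
  Factor: x^3 + 7*x^2 + 12*x = x*(x + 3)*(x + 4) = 0.
  ⇒ x = -4, -3, 0

f''(x) = 3*x^2 + 14*x + 12
Second-derivative test at each critical point:
  f''(-4) = 4 > 0 → local minimum
  f''(-3) = -3 < 0 → local maximum
  f''(0) = 12 > 0 → local minimum

Critical points: x = -4 (local minimum); x = -3 (local maximum); x = 0 (local minimum)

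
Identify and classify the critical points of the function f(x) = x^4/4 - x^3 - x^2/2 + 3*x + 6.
f'(x) = x^3 - 3*x^2 - x + 3

Solve f'(x) = 0:
  Factor: x^3 - 3*x^2 - x + 3 = (x - 3)*(x - 1)*(x + 1) = 0.
  ⇒ x = -1, 1, 3

f''(x) = 3*x^2 - 6*x - 1
Second-derivative test at each critical point:
  f''(-1) = 8 > 0 → local minimum
  f''(1) = -4 < 0 → local maximum
  f''(3) = 8 > 0 → local minimum

Critical points: x = -1 (local minimum); x = 1 (local maximum); x = 3 (local minimum)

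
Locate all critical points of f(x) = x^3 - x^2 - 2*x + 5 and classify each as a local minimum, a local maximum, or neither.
f'(x) = 3*x^2 - 2*x - 2

Solve f'(x) = 0:
  3*x^2 - 2*x - 2 = 0 has no rational roots; quadratic formula: x = (2 ± √28)/6.
  ⇒ x = 1/3 - sqrt(7)/3 ≈ -0.5486, 1/3 + sqrt(7)/3 ≈ 1.2153

f''(x) = 6*x - 2
Second-derivative test at each critical point:
  f''(-0.5486) = -5.2915 < 0 → local maximum
  f''(1.2153) = 5.2915 > 0 → local minimum

Critical points: x = 1/3 - sqrt(7)/3 ≈ -0.5486 (local maximum); x = 1/3 + sqrt(7)/3 ≈ 1.2153 (local minimum)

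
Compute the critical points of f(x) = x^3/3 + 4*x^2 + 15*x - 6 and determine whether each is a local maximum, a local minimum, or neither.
f'(x) = x^2 + 8*x + 15

Solve f'(x) = 0:
  Factor: x^2 + 8*x + 15 = (x + 3)*(x + 5) = 0.
  ⇒ x = -5, -3

f''(x) = 2*x + 8
Second-derivative test at each critical point:
  f''(-5) = -2 < 0 → local maximum
  f''(-3) = 2 > 0 → local minimum

Critical points: x = -5 (local maximum); x = -3 (local minimum)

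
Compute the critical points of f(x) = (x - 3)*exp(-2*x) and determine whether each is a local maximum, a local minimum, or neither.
f'(x) = (7 - 2*x)*exp(-2*x)

Solve f'(x) = 0:
  f'(x) = (7 - 2*x)·exp(-2*x) and exp(-2*x) > 0 for every x, so f'(x) = 0 ⇔ 7 - 2*x = 0.
  7 - 2*x = 0.
  ⇒ x = 7/2

f''(x) = 4*(x - 4)*exp(-2*x)
Second-derivative test at each critical point:
  f''(7/2) = -0.0018 < 0 → local maximum

Critical points: x = 7/2 (local maximum)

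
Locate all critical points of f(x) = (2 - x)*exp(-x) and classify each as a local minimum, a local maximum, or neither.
f'(x) = (x - 3)*exp(-x)

Solve f'(x) = 0:
  f'(x) = (x - 3)·exp(-x) and exp(-x) > 0 for every x, so f'(x) = 0 ⇔ x - 3 = 0.
  x - 3 = 0.
  ⇒ x = 3

f''(x) = (4 - x)*exp(-x)
Second-derivative test at each critical point:
  f''(3) = 0.0498 > 0 → local minimum

Critical points: x = 3 (local minimum)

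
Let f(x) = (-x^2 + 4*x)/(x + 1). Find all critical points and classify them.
f'(x) = (-x^2 - 2*x + 4)/(x^2 + 2*x + 1)

Solve f'(x) = 0:
  f'(x) = -(x^2 + 2*x - 4)/(x + 1)^2; the denominator is positive wherever f is defined, so f'(x) = 0 ⇔ -x^2 - 2*x + 4 = 0.
  x^2 + 2*x - 4 = 0 has no rational roots; quadratic formula: x = (-2 ± √20)/2.
  ⇒ x = -sqrt(5) - 1 ≈ -3.2361, -1 + sqrt(5) ≈ 1.2361

f''(x) = -10/(x^3 + 3*x^2 + 3*x + 1)
Second-derivative test at each critical point:
  f''(-3.2361) = 0.8944 > 0 → local minimum
  f''(1.2361) = -0.8944 < 0 → local maximum

Critical points: x = -sqrt(5) - 1 ≈ -3.2361 (local minimum); x = -1 + sqrt(5) ≈ 1.2361 (local maximum)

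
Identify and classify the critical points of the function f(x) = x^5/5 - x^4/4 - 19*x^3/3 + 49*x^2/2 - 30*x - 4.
f'(x) = x^4 - x^3 - 19*x^2 + 49*x - 30

Solve f'(x) = 0:
  Factor: x^4 - x^3 - 19*x^2 + 49*x - 30 = (x - 3)*(x - 2)*(x - 1)*(x + 5) = 0.
  ⇒ x = -5, 1, 2, 3

f''(x) = 4*x^3 - 3*x^2 - 38*x + 49
Second-derivative test at each critical point:
  f''(-5) = -336 < 0 → local maximum
  f''(1) = 12 > 0 → local minimum
  f''(2) = -7 < 0 → local maximum
  f''(3) = 16 > 0 → local minimum

Critical points: x = -5 (local maximum); x = 1 (local minimum); x = 2 (local maximum); x = 3 (local minimum)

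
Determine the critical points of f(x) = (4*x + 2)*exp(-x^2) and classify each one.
f'(x) = 4*(-x*(2*x + 1) + 1)*exp(-x^2)

Solve f'(x) = 0:
  f'(x) = (-8*x^2 - 4*x + 4)·exp(-x^2) and exp(-x^2) > 0 for every x, so f'(x) = 0 ⇔ -8*x^2 - 4*x + 4 = 0.
  Factor: -8*x^2 - 4*x + 4 = -4*(x + 1)*(2*x - 1) = 0.
  ⇒ x = -1, 1/2

f''(x) = 4*(2*x^2*(2*x + 1) - 6*x - 1)*exp(-x^2)
Second-derivative test at each critical point:
  f''(-1) = 4.4146 > 0 → local minimum
  f''(1/2) = -9.3456 < 0 → local maximum

Critical points: x = -1 (local minimum); x = 1/2 (local maximum)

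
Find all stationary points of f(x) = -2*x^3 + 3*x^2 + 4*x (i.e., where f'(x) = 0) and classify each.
f'(x) = -6*x^2 + 6*x + 4

Solve f'(x) = 0:
  Factor: -6*x^2 + 6*x + 4 = -2*(3*x^2 - 3*x - 2); 3*x^2 - 3*x - 2 = 0 has no rational roots; quadratic formula: x = (3 ± √33)/6.
  ⇒ x = 1/2 - sqrt(33)/6 ≈ -0.4574, 1/2 + sqrt(33)/6 ≈ 1.4574

f''(x) = 6 - 12*x
Second-derivative test at each critical point:
  f''(-0.4574) = 11.4891 > 0 → local minimum
  f''(1.4574) = -11.4891 < 0 → local maximum

Critical points: x = 1/2 - sqrt(33)/6 ≈ -0.4574 (local minimum); x = 1/2 + sqrt(33)/6 ≈ 1.4574 (local maximum)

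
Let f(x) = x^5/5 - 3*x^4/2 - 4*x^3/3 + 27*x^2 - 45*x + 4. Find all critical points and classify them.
f'(x) = x^4 - 6*x^3 - 4*x^2 + 54*x - 45

Solve f'(x) = 0:
  Factor: x^4 - 6*x^3 - 4*x^2 + 54*x - 45 = (x - 5)*(x - 3)*(x - 1)*(x + 3) = 0.
  ⇒ x = -3, 1, 3, 5

f''(x) = 4*x^3 - 18*x^2 - 8*x + 54
Second-derivative test at each critical point:
  f''(-3) = -192 < 0 → local maximum
  f''(1) = 32 > 0 → local minimum
  f''(3) = -24 < 0 → local maximum
  f''(5) = 64 > 0 → local minimum

Critical points: x = -3 (local maximum); x = 1 (local minimum); x = 3 (local maximum); x = 5 (local minimum)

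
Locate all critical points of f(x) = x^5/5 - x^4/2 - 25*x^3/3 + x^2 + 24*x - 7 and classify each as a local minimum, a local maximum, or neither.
f'(x) = x^4 - 2*x^3 - 25*x^2 + 2*x + 24

Solve f'(x) = 0:
  Factor: x^4 - 2*x^3 - 25*x^2 + 2*x + 24 = (x - 6)*(x - 1)*(x + 1)*(x + 4) = 0.
  ⇒ x = -4, -1, 1, 6

f''(x) = 4*x^3 - 6*x^2 - 50*x + 2
Second-derivative test at each critical point:
  f''(-4) = -150 < 0 → local maximum
  f''(-1) = 42 > 0 → local minimum
  f''(1) = -50 < 0 → local maximum
  f''(6) = 350 > 0 → local minimum

Critical points: x = -4 (local maximum); x = -1 (local minimum); x = 1 (local maximum); x = 6 (local minimum)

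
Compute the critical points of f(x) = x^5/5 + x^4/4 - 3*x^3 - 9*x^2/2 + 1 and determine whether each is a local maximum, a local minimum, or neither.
f'(x) = x*(x^3 + x^2 - 9*x - 9)

Solve f'(x) = 0:
  Factor: x^4 + x^3 - 9*x^2 - 9*x = x*(x - 3)*(x + 1)*(x + 3) = 0.
  ⇒ x = -3, -1, 0, 3

f''(x) = 4*x^3 + 3*x^2 - 18*x - 9
Second-derivative test at each critical point:
  f''(-3) = -36 < 0 → local maximum
  f''(-1) = 8 > 0 → local minimum
  f''(0) = -9 < 0 → local maximum
  f''(3) = 72 > 0 → local minimum

Critical points: x = -3 (local maximum); x = -1 (local minimum); x = 0 (local maximum); x = 3 (local minimum)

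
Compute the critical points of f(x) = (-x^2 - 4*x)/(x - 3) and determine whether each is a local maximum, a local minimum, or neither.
f'(x) = (-x^2 + 6*x + 12)/(x^2 - 6*x + 9)

Solve f'(x) = 0:
  f'(x) = -(x^2 - 6*x - 12)/(x - 3)^2; the denominator is positive wherever f is defined, so f'(x) = 0 ⇔ -x^2 + 6*x + 12 = 0.
  x^2 - 6*x - 12 = 0 has no rational roots; quadratic formula: x = (6 ± √84)/2.
  ⇒ x = 3 - sqrt(21) ≈ -1.5826, 3 + sqrt(21) ≈ 7.5826

f''(x) = -42/(x^3 - 9*x^2 + 27*x - 27)
Second-derivative test at each critical point:
  f''(-1.5826) = 0.4364 > 0 → local minimum
  f''(7.5826) = -0.4364 < 0 → local maximum

Critical points: x = 3 - sqrt(21) ≈ -1.5826 (local minimum); x = 3 + sqrt(21) ≈ 7.5826 (local maximum)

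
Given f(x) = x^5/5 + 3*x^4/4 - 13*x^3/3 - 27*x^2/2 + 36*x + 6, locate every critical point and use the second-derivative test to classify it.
f'(x) = x^4 + 3*x^3 - 13*x^2 - 27*x + 36

Solve f'(x) = 0:
  Factor: x^4 + 3*x^3 - 13*x^2 - 27*x + 36 = (x - 3)*(x - 1)*(x + 3)*(x + 4) = 0.
  ⇒ x = -4, -3, 1, 3

f''(x) = 4*x^3 + 9*x^2 - 26*x - 27
Second-derivative test at each critical point:
  f''(-4) = -35 < 0 → local maximum
  f''(-3) = 24 > 0 → local minimum
  f''(1) = -40 < 0 → local maximum
  f''(3) = 84 > 0 → local minimum

Critical points: x = -4 (local maximum); x = -3 (local minimum); x = 1 (local maximum); x = 3 (local minimum)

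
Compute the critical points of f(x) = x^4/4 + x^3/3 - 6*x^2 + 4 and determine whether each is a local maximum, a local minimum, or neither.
f'(x) = x*(x^2 + x - 12)

Solve f'(x) = 0:
  Factor: x^3 + x^2 - 12*x = x*(x - 3)*(x + 4) = 0.
  ⇒ x = -4, 0, 3

f''(x) = 3*x^2 + 2*x - 12
Second-derivative test at each critical point:
  f''(-4) = 28 > 0 → local minimum
  f''(0) = -12 < 0 → local maximum
  f''(3) = 21 > 0 → local minimum

Critical points: x = -4 (local minimum); x = 0 (local maximum); x = 3 (local minimum)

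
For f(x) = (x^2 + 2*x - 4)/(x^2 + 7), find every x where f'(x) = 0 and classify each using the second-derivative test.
f'(x) = 2*(-x^2 + 11*x + 7)/(x^4 + 14*x^2 + 49)

Solve f'(x) = 0:
  f'(x) = -2*(x^2 - 11*x - 7)/(x^2 + 7)^2; the denominator is positive wherever f is defined, so f'(x) = 0 ⇔ -2*x^2 + 22*x + 14 = 0.
  Factor: -2*x^2 + 22*x + 14 = -2*(x^2 - 11*x - 7); x^2 - 11*x - 7 = 0 has no rational roots; quadratic formula: x = (11 ± √149)/2.
  ⇒ x = 11/2 - sqrt(149)/2 ≈ -0.6033, 11/2 + sqrt(149)/2 ≈ 11.6033

f''(x) = 2*(2*x^3 - 33*x^2 - 42*x + 77)/(x^6 + 21*x^4 + 147*x^2 + 343)
Second-derivative test at each critical point:
  f''(-0.6033) = 0.4502 > 0 → local minimum
  f''(11.6033) = -0.0012 < 0 → local maximum

Critical points: x = 11/2 - sqrt(149)/2 ≈ -0.6033 (local minimum); x = 11/2 + sqrt(149)/2 ≈ 11.6033 (local maximum)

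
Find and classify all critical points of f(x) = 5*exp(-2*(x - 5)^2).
f'(x) = 20*(5 - x)*exp(-2*(x - 5)^2)

Solve f'(x) = 0:
  f'(x) = (100 - 20*x)·exp(-2*(x - 5)^2) and exp(-2*(x - 5)^2) > 0 for every x, so f'(x) = 0 ⇔ 100 - 20*x = 0.
  Factor: 100 - 20*x = -20*(x - 5) = 0.
  ⇒ x = 5

f''(x) = 20*(4*(x - 5)^2 - 1)*exp(-2*(x - 5)^2)
Second-derivative test at each critical point:
  f''(5) = -20 < 0 → local maximum

Critical points: x = 5 (local maximum)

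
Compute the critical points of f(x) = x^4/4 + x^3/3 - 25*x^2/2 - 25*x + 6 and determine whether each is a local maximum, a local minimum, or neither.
f'(x) = x^3 + x^2 - 25*x - 25

Solve f'(x) = 0:
  Factor: x^3 + x^2 - 25*x - 25 = (x - 5)*(x + 1)*(x + 5) = 0.
  ⇒ x = -5, -1, 5

f''(x) = 3*x^2 + 2*x - 25
Second-derivative test at each critical point:
  f''(-5) = 40 > 0 → local minimum
  f''(-1) = -24 < 0 → local maximum
  f''(5) = 60 > 0 → local minimum

Critical points: x = -5 (local minimum); x = -1 (local maximum); x = 5 (local minimum)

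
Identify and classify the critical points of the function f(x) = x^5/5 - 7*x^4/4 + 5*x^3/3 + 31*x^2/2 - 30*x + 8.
f'(x) = x^4 - 7*x^3 + 5*x^2 + 31*x - 30

Solve f'(x) = 0:
  Factor: x^4 - 7*x^3 + 5*x^2 + 31*x - 30 = (x - 5)*(x - 3)*(x - 1)*(x + 2) = 0.
  ⇒ x = -2, 1, 3, 5

f''(x) = 4*x^3 - 21*x^2 + 10*x + 31
Second-derivative test at each critical point:
  f''(-2) = -105 < 0 → local maximum
  f''(1) = 24 > 0 → local minimum
  f''(3) = -20 < 0 → local maximum
  f''(5) = 56 > 0 → local minimum

Critical points: x = -2 (local maximum); x = 1 (local minimum); x = 3 (local maximum); x = 5 (local minimum)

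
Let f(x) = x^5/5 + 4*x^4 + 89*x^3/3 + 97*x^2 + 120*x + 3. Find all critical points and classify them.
f'(x) = x^4 + 16*x^3 + 89*x^2 + 194*x + 120

Solve f'(x) = 0:
  Factor: x^4 + 16*x^3 + 89*x^2 + 194*x + 120 = (x + 1)*(x + 4)*(x + 5)*(x + 6) = 0.
  ⇒ x = -6, -5, -4, -1

f''(x) = 4*x^3 + 48*x^2 + 178*x + 194
Second-derivative test at each critical point:
  f''(-6) = -10 < 0 → local maximum
  f''(-5) = 4 > 0 → local minimum
  f''(-4) = -6 < 0 → local maximum
  f''(-1) = 60 > 0 → local minimum

Critical points: x = -6 (local maximum); x = -5 (local minimum); x = -4 (local maximum); x = -1 (local minimum)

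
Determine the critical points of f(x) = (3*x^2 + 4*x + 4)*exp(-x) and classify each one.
f'(x) = x*(2 - 3*x)*exp(-x)

Solve f'(x) = 0:
  f'(x) = (-3*x^2 + 2*x)·exp(-x) and exp(-x) > 0 for every x, so f'(x) = 0 ⇔ -3*x^2 + 2*x = 0.
  Factor: -3*x^2 + 2*x = -x*(3*x - 2) = 0.
  ⇒ x = 0, 2/3

f''(x) = (3*x^2 - 8*x + 2)*exp(-x)
Second-derivative test at each critical point:
  f''(0) = 2 > 0 → local minimum
  f''(2/3) = -1.0268 < 0 → local maximum

Critical points: x = 0 (local minimum); x = 2/3 (local maximum)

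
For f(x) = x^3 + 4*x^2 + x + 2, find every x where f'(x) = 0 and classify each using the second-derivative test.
f'(x) = 3*x^2 + 8*x + 1

Solve f'(x) = 0:
  3*x^2 + 8*x + 1 = 0 has no rational roots; quadratic formula: x = (-8 ± √52)/6.
  ⇒ x = -4/3 - sqrt(13)/3 ≈ -2.5352, -4/3 + sqrt(13)/3 ≈ -0.1315

f''(x) = 6*x + 8
Second-derivative test at each critical point:
  f''(-2.5352) = -7.2111 < 0 → local maximum
  f''(-0.1315) = 7.2111 > 0 → local minimum

Critical points: x = -4/3 - sqrt(13)/3 ≈ -2.5352 (local maximum); x = -4/3 + sqrt(13)/3 ≈ -0.1315 (local minimum)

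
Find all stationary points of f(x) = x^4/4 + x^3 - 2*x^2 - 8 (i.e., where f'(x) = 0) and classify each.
f'(x) = x*(x^2 + 3*x - 4)

Solve f'(x) = 0:
  Factor: x^3 + 3*x^2 - 4*x = x*(x - 1)*(x + 4) = 0.
  ⇒ x = -4, 0, 1

f''(x) = 3*x^2 + 6*x - 4
Second-derivative test at each critical point:
  f''(-4) = 20 > 0 → local minimum
  f''(0) = -4 < 0 → local maximum
  f''(1) = 5 > 0 → local minimum

Critical points: x = -4 (local minimum); x = 0 (local maximum); x = 1 (local minimum)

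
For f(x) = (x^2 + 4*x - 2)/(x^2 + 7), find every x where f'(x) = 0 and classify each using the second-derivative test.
f'(x) = 2*(-2*x^2 + 9*x + 14)/(x^4 + 14*x^2 + 49)

Solve f'(x) = 0:
  f'(x) = -2*(2*x^2 - 9*x - 14)/(x^2 + 7)^2; the denominator is positive wherever f is defined, so f'(x) = 0 ⇔ -4*x^2 + 18*x + 28 = 0.
  Factor: -4*x^2 + 18*x + 28 = -2*(2*x^2 - 9*x - 14); 2*x^2 - 9*x - 14 = 0 has no rational roots; quadratic formula: x = (9 ± √193)/4.
  ⇒ x = 9/4 - sqrt(193)/4 ≈ -1.2231, 9/4 + sqrt(193)/4 ≈ 5.7231

f''(x) = 2*(4*x^3 - 27*x^2 - 84*x + 63)/(x^6 + 21*x^4 + 147*x^2 + 343)
Second-derivative test at each critical point:
  f''(-1.2231) = 0.3849 > 0 → local minimum
  f''(5.7231) = -0.0176 < 0 → local maximum

Critical points: x = 9/4 - sqrt(193)/4 ≈ -1.2231 (local minimum); x = 9/4 + sqrt(193)/4 ≈ 5.7231 (local maximum)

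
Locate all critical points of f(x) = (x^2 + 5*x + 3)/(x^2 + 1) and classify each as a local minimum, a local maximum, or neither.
f'(x) = (-5*x^2 - 4*x + 5)/(x^4 + 2*x^2 + 1)

Solve f'(x) = 0:
  f'(x) = -(5*x^2 + 4*x - 5)/(x^2 + 1)^2; the denominator is positive wherever f is defined, so f'(x) = 0 ⇔ -5*x^2 - 4*x + 5 = 0.
  5*x^2 + 4*x - 5 = 0 has no rational roots; quadratic formula: x = (-4 ± √116)/10.
  ⇒ x = -sqrt(29)/5 - 2/5 ≈ -1.4770, -2/5 + sqrt(29)/5 ≈ 0.6770

f''(x) = 2*(5*x^3 + 6*x^2 - 15*x - 2)/(x^6 + 3*x^4 + 3*x^2 + 1)
Second-derivative test at each critical point:
  f''(-1.4770) = 1.0640 > 0 → local minimum
  f''(0.6770) = -5.0640 < 0 → local maximum

Critical points: x = -sqrt(29)/5 - 2/5 ≈ -1.4770 (local minimum); x = -2/5 + sqrt(29)/5 ≈ 0.6770 (local maximum)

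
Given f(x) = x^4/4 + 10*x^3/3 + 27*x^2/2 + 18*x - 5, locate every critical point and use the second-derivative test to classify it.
f'(x) = x^3 + 10*x^2 + 27*x + 18

Solve f'(x) = 0:
  Factor: x^3 + 10*x^2 + 27*x + 18 = (x + 1)*(x + 3)*(x + 6) = 0.
  ⇒ x = -6, -3, -1

f''(x) = 3*x^2 + 20*x + 27
Second-derivative test at each critical point:
  f''(-6) = 15 > 0 → local minimum
  f''(-3) = -6 < 0 → local maximum
  f''(-1) = 10 > 0 → local minimum

Critical points: x = -6 (local minimum); x = -3 (local maximum); x = -1 (local minimum)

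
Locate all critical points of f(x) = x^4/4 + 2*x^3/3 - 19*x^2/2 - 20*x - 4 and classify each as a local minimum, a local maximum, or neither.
f'(x) = x^3 + 2*x^2 - 19*x - 20

Solve f'(x) = 0:
  Factor: x^3 + 2*x^2 - 19*x - 20 = (x - 4)*(x + 1)*(x + 5) = 0.
  ⇒ x = -5, -1, 4

f''(x) = 3*x^2 + 4*x - 19
Second-derivative test at each critical point:
  f''(-5) = 36 > 0 → local minimum
  f''(-1) = -20 < 0 → local maximum
  f''(4) = 45 > 0 → local minimum

Critical points: x = -5 (local minimum); x = -1 (local maximum); x = 4 (local minimum)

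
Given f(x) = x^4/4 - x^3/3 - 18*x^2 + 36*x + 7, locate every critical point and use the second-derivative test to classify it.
f'(x) = x^3 - x^2 - 36*x + 36

Solve f'(x) = 0:
  Factor: x^3 - x^2 - 36*x + 36 = (x - 6)*(x - 1)*(x + 6) = 0.
  ⇒ x = -6, 1, 6

f''(x) = 3*x^2 - 2*x - 36
Second-derivative test at each critical point:
  f''(-6) = 84 > 0 → local minimum
  f''(1) = -35 < 0 → local maximum
  f''(6) = 60 > 0 → local minimum

Critical points: x = -6 (local minimum); x = 1 (local maximum); x = 6 (local minimum)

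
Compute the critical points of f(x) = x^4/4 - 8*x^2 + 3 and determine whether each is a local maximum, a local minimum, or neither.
f'(x) = x*(x^2 - 16)

Solve f'(x) = 0:
  Factor: x^3 - 16*x = x*(x - 4)*(x + 4) = 0.
  ⇒ x = -4, 0, 4

f''(x) = 3*x^2 - 16
Second-derivative test at each critical point:
  f''(-4) = 32 > 0 → local minimum
  f''(0) = -16 < 0 → local maximum
  f''(4) = 32 > 0 → local minimum

Critical points: x = -4 (local minimum); x = 0 (local maximum); x = 4 (local minimum)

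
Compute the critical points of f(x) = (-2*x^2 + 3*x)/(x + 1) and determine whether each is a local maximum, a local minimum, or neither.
f'(x) = (-2*x^2 - 4*x + 3)/(x^2 + 2*x + 1)

Solve f'(x) = 0:
  f'(x) = -(2*x^2 + 4*x - 3)/(x + 1)^2; the denominator is positive wherever f is defined, so f'(x) = 0 ⇔ -2*x^2 - 4*x + 3 = 0.
  2*x^2 + 4*x - 3 = 0 has no rational roots; quadratic formula: x = (-4 ± √40)/4.
  ⇒ x = -sqrt(10)/2 - 1 ≈ -2.5811, -1 + sqrt(10)/2 ≈ 0.5811

f''(x) = -10/(x^3 + 3*x^2 + 3*x + 1)
Second-derivative test at each critical point:
  f''(-2.5811) = 2.5298 > 0 → local minimum
  f''(0.5811) = -2.5298 < 0 → local maximum

Critical points: x = -sqrt(10)/2 - 1 ≈ -2.5811 (local minimum); x = -1 + sqrt(10)/2 ≈ 0.5811 (local maximum)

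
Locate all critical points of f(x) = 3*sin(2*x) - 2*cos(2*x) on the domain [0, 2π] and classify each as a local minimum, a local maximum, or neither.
f'(x) = 4*sin(2*x) + 6*cos(2*x)

Solve f'(x) = 0 on [0, 2π]:
  f'(x) = 0 ⇔ 3*cos(2*x) = -2*sin(2*x) ⇔ tan(2*x) = -3/2, i.e. 2*x = arctan(-3/2) + nπ; keep the solutions lying in [0, 2π].
  ⇒ x = -atan(3/2)/2 + pi/2 ≈ 1.0794, pi - atan(3/2)/2 ≈ 2.6502, -atan(3/2)/2 + 3*pi/2 ≈ 4.2210, -atan(3/2)/2 + 2*pi ≈ 5.7918

f''(x) = -12*sin(2*x) + 8*cos(2*x)
Second-derivative test at each critical point:
  f''(1.0794) = -14.4222 < 0 → local maximum
  f''(2.6502) = 14.4222 > 0 → local minimum
  f''(4.2210) = -14.4222 < 0 → local maximum
  f''(5.7918) = 14.4222 > 0 → local minimum

Critical points: x = -atan(3/2)/2 + pi/2 ≈ 1.0794 (local maximum); x = pi - atan(3/2)/2 ≈ 2.6502 (local minimum); x = -atan(3/2)/2 + 3*pi/2 ≈ 4.2210 (local maximum); x = -atan(3/2)/2 + 2*pi ≈ 5.7918 (local minimum)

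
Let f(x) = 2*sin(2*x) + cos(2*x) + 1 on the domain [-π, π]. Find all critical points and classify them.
f'(x) = -2*sin(2*x) + 4*cos(2*x)

Solve f'(x) = 0 on [-π, π]:
  f'(x) = 0 ⇔ 2*cos(2*x) = sin(2*x) ⇔ tan(2*x) = 2, i.e. 2*x = arctan(2) + nπ; keep the solutions lying in [-π, π].
  ⇒ x = -pi + atan(2)/2 ≈ -2.5880, -pi/2 + atan(2)/2 ≈ -1.0172, atan(2)/2 ≈ 0.5536, atan(2)/2 + pi/2 ≈ 2.1244

f''(x) = -8*sin(2*x) - 4*cos(2*x)
Second-derivative test at each critical point:
  f''(-2.5880) = -8.9443 < 0 → local maximum
  f''(-1.0172) = 8.9443 > 0 → local minimum
  f''(0.5536) = -8.9443 < 0 → local maximum
  f''(2.1244) = 8.9443 > 0 → local minimum

Critical points: x = -pi + atan(2)/2 ≈ -2.5880 (local maximum); x = -pi/2 + atan(2)/2 ≈ -1.0172 (local minimum); x = atan(2)/2 ≈ 0.5536 (local maximum); x = atan(2)/2 + pi/2 ≈ 2.1244 (local minimum)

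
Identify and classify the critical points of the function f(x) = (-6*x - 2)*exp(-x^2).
f'(x) = 2*(2*x*(3*x + 1) - 3)*exp(-x^2)

Solve f'(x) = 0:
  f'(x) = (12*x^2 + 4*x - 6)·exp(-x^2) and exp(-x^2) > 0 for every x, so f'(x) = 0 ⇔ 12*x^2 + 4*x - 6 = 0.
  Factor: 12*x^2 + 4*x - 6 = 2*(6*x^2 + 2*x - 3); 6*x^2 + 2*x - 3 = 0 has no rational roots; quadratic formula: x = (-2 ± √76)/12.
  ⇒ x = -sqrt(19)/6 - 1/6 ≈ -0.8931, -1/6 + sqrt(19)/6 ≈ 0.5598

f''(x) = 4*(-6*x^3 - 2*x^2 + 9*x + 1)*exp(-x^2)
Second-derivative test at each critical point:
  f''(-0.8931) = -7.8522 < 0 → local maximum
  f''(0.5598) = 12.7447 > 0 → local minimum

Critical points: x = -sqrt(19)/6 - 1/6 ≈ -0.8931 (local maximum); x = -1/6 + sqrt(19)/6 ≈ 0.5598 (local minimum)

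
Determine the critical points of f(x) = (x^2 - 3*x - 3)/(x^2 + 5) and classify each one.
f'(x) = (3*x^2 + 16*x - 15)/(x^4 + 10*x^2 + 25)

Solve f'(x) = 0:
  f'(x) = (3*x^2 + 16*x - 15)/(x^2 + 5)^2; the denominator is positive wherever f is defined, so f'(x) = 0 ⇔ 3*x^2 + 16*x - 15 = 0.
  3*x^2 + 16*x - 15 = 0 has no rational roots; quadratic formula: x = (-16 ± √436)/6.
  ⇒ x = -sqrt(109)/3 - 8/3 ≈ -6.1468, -8/3 + sqrt(109)/3 ≈ 0.8134

f''(x) = 2*(-3*x^3 - 24*x^2 + 45*x + 40)/(x^6 + 15*x^4 + 75*x^2 + 125)
Second-derivative test at each critical point:
  f''(-6.1468) = -0.0114 < 0 → local maximum
  f''(0.8134) = 0.6514 > 0 → local minimum

Critical points: x = -sqrt(109)/3 - 8/3 ≈ -6.1468 (local maximum); x = -8/3 + sqrt(109)/3 ≈ 0.8134 (local minimum)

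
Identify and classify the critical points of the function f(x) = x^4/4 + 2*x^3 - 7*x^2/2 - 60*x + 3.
f'(x) = x^3 + 6*x^2 - 7*x - 60

Solve f'(x) = 0:
  Factor: x^3 + 6*x^2 - 7*x - 60 = (x - 3)*(x + 4)*(x + 5) = 0.
  ⇒ x = -5, -4, 3

f''(x) = 3*x^2 + 12*x - 7
Second-derivative test at each critical point:
  f''(-5) = 8 > 0 → local minimum
  f''(-4) = -7 < 0 → local maximum
  f''(3) = 56 > 0 → local minimum

Critical points: x = -5 (local minimum); x = -4 (local maximum); x = 3 (local minimum)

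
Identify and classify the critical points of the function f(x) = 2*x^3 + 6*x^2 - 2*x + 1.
f'(x) = 6*x^2 + 12*x - 2

Solve f'(x) = 0:
  Factor: 6*x^2 + 12*x - 2 = 2*(3*x^2 + 6*x - 1); 3*x^2 + 6*x - 1 = 0 has no rational roots; quadratic formula: x = (-6 ± √48)/6.
  ⇒ x = -2*sqrt(3)/3 - 1 ≈ -2.1547, -1 + 2*sqrt(3)/3 ≈ 0.1547

f''(x) = 12*x + 12
Second-derivative test at each critical point:
  f''(-2.1547) = -13.8564 < 0 → local maximum
  f''(0.1547) = 13.8564 > 0 → local minimum

Critical points: x = -2*sqrt(3)/3 - 1 ≈ -2.1547 (local maximum); x = -1 + 2*sqrt(3)/3 ≈ 0.1547 (local minimum)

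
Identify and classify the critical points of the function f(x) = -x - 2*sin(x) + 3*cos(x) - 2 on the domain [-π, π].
f'(x) = -3*sin(x) - 2*cos(x) - 1

Solve f'(x) = 0 on [-π, π]:
  f'(x) = 0 ⇔ -3*sin(x) - 2*cos(x) = 1. Write the left side as R·cos(x + φ) with R = √((-2)² + 3²) = sqrt(13), cos φ = -2*sqrt(13)/13, sin φ = 3*sqrt(13)/13; then cos(x + φ) = sqrt(13)/13. Solve for x and keep the solutions lying in [-π, π].
  ⇒ x = atan((-4*sqrt(3) - 3)/(-2 + 6*sqrt(3))) ≈ -0.8690, atan((-3 + 4*sqrt(3))/(-6*sqrt(3) - 2)) + pi ≈ 2.8346

f''(x) = 2*sin(x) - 3*cos(x)
Second-derivative test at each critical point:
  f''(-0.8690) = -3.4641 < 0 → local maximum
  f''(2.8346) = 3.4641 > 0 → local minimum

Critical points: x = atan((-4*sqrt(3) - 3)/(-2 + 6*sqrt(3))) ≈ -0.8690 (local maximum); x = atan((-3 + 4*sqrt(3))/(-6*sqrt(3) - 2)) + pi ≈ 2.8346 (local minimum)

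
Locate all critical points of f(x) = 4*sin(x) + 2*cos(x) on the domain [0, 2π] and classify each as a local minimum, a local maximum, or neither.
f'(x) = -2*sin(x) + 4*cos(x)

Solve f'(x) = 0 on [0, 2π]:
  f'(x) = 0 ⇔ 4*cos(x) = 2*sin(x) ⇔ tan(x) = 2, i.e. x = arctan(2) + nπ; keep the solutions lying in [0, 2π].
  ⇒ x = atan(2) ≈ 1.1071, atan(2) + pi ≈ 4.2487

f''(x) = -4*sin(x) - 2*cos(x)
Second-derivative test at each critical point:
  f''(1.1071) = -4.4721 < 0 → local maximum
  f''(4.2487) = 4.4721 > 0 → local minimum

Critical points: x = atan(2) ≈ 1.1071 (local maximum); x = atan(2) + pi ≈ 4.2487 (local minimum)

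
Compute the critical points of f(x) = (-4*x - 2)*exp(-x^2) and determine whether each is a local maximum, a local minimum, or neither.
f'(x) = 4*(x*(2*x + 1) - 1)*exp(-x^2)

Solve f'(x) = 0:
  f'(x) = (8*x^2 + 4*x - 4)·exp(-x^2) and exp(-x^2) > 0 for every x, so f'(x) = 0 ⇔ 8*x^2 + 4*x - 4 = 0.
  Factor: 8*x^2 + 4*x - 4 = 4*(x + 1)*(2*x - 1) = 0.
  ⇒ x = -1, 1/2

f''(x) = 4*(-4*x^3 - 2*x^2 + 6*x + 1)*exp(-x^2)
Second-derivative test at each critical point:
  f''(-1) = -4.4146 < 0 → local maximum
  f''(1/2) = 9.3456 > 0 → local minimum

Critical points: x = -1 (local maximum); x = 1/2 (local minimum)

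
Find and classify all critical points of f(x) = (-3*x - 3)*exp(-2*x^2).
f'(x) = 3*(4*x*(x + 1) - 1)*exp(-2*x^2)

Solve f'(x) = 0:
  f'(x) = (12*x^2 + 12*x - 3)·exp(-2*x^2) and exp(-2*x^2) > 0 for every x, so f'(x) = 0 ⇔ 12*x^2 + 12*x - 3 = 0.
  Factor: 12*x^2 + 12*x - 3 = 3*(4*x^2 + 4*x - 1); 4*x^2 + 4*x - 1 = 0 has no rational roots; quadratic formula: x = (-4 ± √32)/8.
  ⇒ x = -sqrt(2)/2 - 1/2 ≈ -1.2071, -1/2 + sqrt(2)/2 ≈ 0.2071

f''(x) = 12*(-4*x^2*(x + 1) + 3*x + 1)*exp(-2*x^2)
Second-derivative test at each critical point:
  f''(-1.2071) = -0.9206 < 0 → local maximum
  f''(0.2071) = 15.5754 > 0 → local minimum

Critical points: x = -sqrt(2)/2 - 1/2 ≈ -1.2071 (local maximum); x = -1/2 + sqrt(2)/2 ≈ 0.2071 (local minimum)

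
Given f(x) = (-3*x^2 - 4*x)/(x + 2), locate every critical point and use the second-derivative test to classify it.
f'(x) = (-3*x^2 - 12*x - 8)/(x^2 + 4*x + 4)

Solve f'(x) = 0:
  f'(x) = -(3*x^2 + 12*x + 8)/(x + 2)^2; the denominator is positive wherever f is defined, so f'(x) = 0 ⇔ -3*x^2 - 12*x - 8 = 0.
  3*x^2 + 12*x + 8 = 0 has no rational roots; quadratic formula: x = (-12 ± √48)/6.
  ⇒ x = -2 - 2*sqrt(3)/3 ≈ -3.1547, -2 + 2*sqrt(3)/3 ≈ -0.8453

f''(x) = -8/(x^3 + 6*x^2 + 12*x + 8)
Second-derivative test at each critical point:
  f''(-3.1547) = 5.1962 > 0 → local minimum
  f''(-0.8453) = -5.1962 < 0 → local maximum

Critical points: x = -2 - 2*sqrt(3)/3 ≈ -3.1547 (local minimum); x = -2 + 2*sqrt(3)/3 ≈ -0.8453 (local maximum)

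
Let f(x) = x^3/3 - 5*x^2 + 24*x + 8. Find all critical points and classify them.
f'(x) = x^2 - 10*x + 24

Solve f'(x) = 0:
  Factor: x^2 - 10*x + 24 = (x - 6)*(x - 4) = 0.
  ⇒ x = 4, 6

f''(x) = 2*x - 10
Second-derivative test at each critical point:
  f''(4) = -2 < 0 → local maximum
  f''(6) = 2 > 0 → local minimum

Critical points: x = 4 (local maximum); x = 6 (local minimum)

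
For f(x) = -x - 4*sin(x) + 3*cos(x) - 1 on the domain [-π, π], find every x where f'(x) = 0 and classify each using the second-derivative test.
f'(x) = -3*sin(x) - 4*cos(x) - 1

Solve f'(x) = 0 on [-π, π]:
  f'(x) = 0 ⇔ -3*sin(x) - 4*cos(x) = 1. Write the left side as R·cos(x + φ) with R = √((-4)² + 3²) = 5, cos φ = -4/5, sin φ = 3/5; then cos(x + φ) = 1/5. Solve for x and keep the solutions lying in [-π, π].
  ⇒ x = atan((-8*sqrt(6) - 3)/(-4 + 6*sqrt(6))) ≈ -1.1287, atan((-3 + 8*sqrt(6))/(-6*sqrt(6) - 4)) + pi ≈ 2.4157

f''(x) = 4*sin(x) - 3*cos(x)
Second-derivative test at each critical point:
  f''(-1.1287) = -4.8990 < 0 → local maximum
  f''(2.4157) = 4.8990 > 0 → local minimum

Critical points: x = atan((-8*sqrt(6) - 3)/(-4 + 6*sqrt(6))) ≈ -1.1287 (local maximum); x = atan((-3 + 8*sqrt(6))/(-6*sqrt(6) - 4)) + pi ≈ 2.4157 (local minimum)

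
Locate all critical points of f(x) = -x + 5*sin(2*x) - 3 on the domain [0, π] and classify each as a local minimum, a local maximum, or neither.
f'(x) = 10*cos(2*x) - 1

Solve f'(x) = 0 on [0, π]:
  f'(x) = 0 ⇔ cos(2*x) = 1/10, i.e. 2*x = ±arccos(1/10) + 2nπ; keep the solutions lying in [0, π].
  ⇒ x = acos(1/10)/2 ≈ 0.7353, pi - acos(1/10)/2 ≈ 2.4063

f''(x) = -20*sin(2*x)
Second-derivative test at each critical point:
  f''(0.7353) = -19.8997 < 0 → local maximum
  f''(2.4063) = 19.8997 > 0 → local minimum

Critical points: x = acos(1/10)/2 ≈ 0.7353 (local maximum); x = pi - acos(1/10)/2 ≈ 2.4063 (local minimum)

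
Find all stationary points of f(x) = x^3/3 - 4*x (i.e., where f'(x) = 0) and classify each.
f'(x) = x^2 - 4

Solve f'(x) = 0:
  Factor: x^2 - 4 = (x - 2)*(x + 2) = 0.
  ⇒ x = -2, 2

f''(x) = 2*x
Second-derivative test at each critical point:
  f''(-2) = -4 < 0 → local maximum
  f''(2) = 4 > 0 → local minimum

Critical points: x = -2 (local maximum); x = 2 (local minimum)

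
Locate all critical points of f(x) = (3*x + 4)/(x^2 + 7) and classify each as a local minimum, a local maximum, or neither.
f'(x) = (-3*x^2 - 8*x + 21)/(x^4 + 14*x^2 + 49)

Solve f'(x) = 0:
  f'(x) = -(3*x^2 + 8*x - 21)/(x^2 + 7)^2; the denominator is positive wherever f is defined, so f'(x) = 0 ⇔ -3*x^2 - 8*x + 21 = 0.
  3*x^2 + 8*x - 21 = 0 has no rational roots; quadratic formula: x = (-8 ± √316)/6.
  ⇒ x = -sqrt(79)/3 - 4/3 ≈ -4.2961, -4/3 + sqrt(79)/3 ≈ 1.6294

f''(x) = 2*(4*x^2*(3*x + 4) - (9*x + 4)*(x^2 + 7))/(x^2 + 7)^3
Second-derivative test at each critical point:
  f''(-4.2961) = 0.0274 > 0 → local minimum
  f''(1.6294) = -0.1907 < 0 → local maximum

Critical points: x = -sqrt(79)/3 - 4/3 ≈ -4.2961 (local minimum); x = -4/3 + sqrt(79)/3 ≈ 1.6294 (local maximum)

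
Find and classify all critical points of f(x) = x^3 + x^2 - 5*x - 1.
f'(x) = 3*x^2 + 2*x - 5

Solve f'(x) = 0:
  Factor: 3*x^2 + 2*x - 5 = (x - 1)*(3*x + 5) = 0.
  ⇒ x = -5/3, 1

f''(x) = 6*x + 2
Second-derivative test at each critical point:
  f''(-5/3) = -8 < 0 → local maximum
  f''(1) = 8 > 0 → local minimum

Critical points: x = -5/3 (local maximum); x = 1 (local minimum)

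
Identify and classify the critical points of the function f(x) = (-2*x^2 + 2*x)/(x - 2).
f'(x) = 2*(-x^2 + 4*x - 2)/(x^2 - 4*x + 4)

Solve f'(x) = 0:
  f'(x) = -2*(x^2 - 4*x + 2)/(x - 2)^2; the denominator is positive wherever f is defined, so f'(x) = 0 ⇔ -2*x^2 + 8*x - 4 = 0.
  Factor: -2*x^2 + 8*x - 4 = -2*(x^2 - 4*x + 2); x^2 - 4*x + 2 = 0 has no rational roots; quadratic formula: x = (4 ± √8)/2.
  ⇒ x = 2 - sqrt(2) ≈ 0.5858, sqrt(2) + 2 ≈ 3.4142

f''(x) = -8/(x^3 - 6*x^2 + 12*x - 8)
Second-derivative test at each critical point:
  f''(0.5858) = 2.8284 > 0 → local minimum
  f''(3.4142) = -2.8284 < 0 → local maximum

Critical points: x = 2 - sqrt(2) ≈ 0.5858 (local minimum); x = sqrt(2) + 2 ≈ 3.4142 (local maximum)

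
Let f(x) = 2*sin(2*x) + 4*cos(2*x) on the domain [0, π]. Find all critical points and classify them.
f'(x) = -8*sin(2*x) + 4*cos(2*x)

Solve f'(x) = 0 on [0, π]:
  f'(x) = 0 ⇔ 2*cos(2*x) = 4*sin(2*x) ⇔ tan(2*x) = 1/2, i.e. 2*x = arctan(1/2) + nπ; keep the solutions lying in [0, π].
  ⇒ x = atan(1/2)/2 ≈ 0.2318, atan(1/2)/2 + pi/2 ≈ 1.8026

f''(x) = -8*sin(2*x) - 16*cos(2*x)
Second-derivative test at each critical point:
  f''(0.2318) = -17.8885 < 0 → local maximum
  f''(1.8026) = 17.8885 > 0 → local minimum

Critical points: x = atan(1/2)/2 ≈ 0.2318 (local maximum); x = atan(1/2)/2 + pi/2 ≈ 1.8026 (local minimum)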